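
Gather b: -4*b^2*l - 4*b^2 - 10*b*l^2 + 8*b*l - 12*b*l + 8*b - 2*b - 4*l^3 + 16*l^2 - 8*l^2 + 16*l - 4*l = b^2*(-4*l - 4) + b*(-10*l^2 - 4*l + 6) - 4*l^3 + 8*l^2 + 12*l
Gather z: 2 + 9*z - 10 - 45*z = -36*z - 8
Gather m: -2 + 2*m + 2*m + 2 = 4*m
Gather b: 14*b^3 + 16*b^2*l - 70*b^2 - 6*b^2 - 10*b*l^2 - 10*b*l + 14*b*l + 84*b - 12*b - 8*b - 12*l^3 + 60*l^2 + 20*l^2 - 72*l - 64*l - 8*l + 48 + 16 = 14*b^3 + b^2*(16*l - 76) + b*(-10*l^2 + 4*l + 64) - 12*l^3 + 80*l^2 - 144*l + 64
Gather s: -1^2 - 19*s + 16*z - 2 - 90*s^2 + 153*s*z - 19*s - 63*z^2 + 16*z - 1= -90*s^2 + s*(153*z - 38) - 63*z^2 + 32*z - 4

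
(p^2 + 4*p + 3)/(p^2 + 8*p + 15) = (p + 1)/(p + 5)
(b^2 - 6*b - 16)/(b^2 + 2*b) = (b - 8)/b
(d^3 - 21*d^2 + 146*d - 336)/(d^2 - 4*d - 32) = (d^2 - 13*d + 42)/(d + 4)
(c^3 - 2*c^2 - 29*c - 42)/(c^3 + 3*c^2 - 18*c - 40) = (c^2 - 4*c - 21)/(c^2 + c - 20)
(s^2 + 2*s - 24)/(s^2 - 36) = (s - 4)/(s - 6)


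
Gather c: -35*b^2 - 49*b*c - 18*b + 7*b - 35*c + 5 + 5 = -35*b^2 - 11*b + c*(-49*b - 35) + 10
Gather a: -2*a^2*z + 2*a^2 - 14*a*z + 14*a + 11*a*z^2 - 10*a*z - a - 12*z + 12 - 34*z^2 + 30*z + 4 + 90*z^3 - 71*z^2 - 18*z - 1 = a^2*(2 - 2*z) + a*(11*z^2 - 24*z + 13) + 90*z^3 - 105*z^2 + 15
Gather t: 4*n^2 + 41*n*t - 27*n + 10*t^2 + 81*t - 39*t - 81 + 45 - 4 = 4*n^2 - 27*n + 10*t^2 + t*(41*n + 42) - 40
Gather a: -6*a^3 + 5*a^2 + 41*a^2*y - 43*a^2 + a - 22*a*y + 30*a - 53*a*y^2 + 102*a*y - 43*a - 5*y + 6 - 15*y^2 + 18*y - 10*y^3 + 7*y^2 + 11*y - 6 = -6*a^3 + a^2*(41*y - 38) + a*(-53*y^2 + 80*y - 12) - 10*y^3 - 8*y^2 + 24*y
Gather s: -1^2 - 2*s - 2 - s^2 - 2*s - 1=-s^2 - 4*s - 4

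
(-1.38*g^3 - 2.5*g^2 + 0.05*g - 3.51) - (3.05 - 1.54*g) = -1.38*g^3 - 2.5*g^2 + 1.59*g - 6.56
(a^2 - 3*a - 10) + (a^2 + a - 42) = 2*a^2 - 2*a - 52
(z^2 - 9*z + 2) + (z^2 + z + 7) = 2*z^2 - 8*z + 9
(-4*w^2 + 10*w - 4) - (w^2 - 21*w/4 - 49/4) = -5*w^2 + 61*w/4 + 33/4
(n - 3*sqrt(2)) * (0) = 0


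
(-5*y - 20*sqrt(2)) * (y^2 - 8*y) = -5*y^3 - 20*sqrt(2)*y^2 + 40*y^2 + 160*sqrt(2)*y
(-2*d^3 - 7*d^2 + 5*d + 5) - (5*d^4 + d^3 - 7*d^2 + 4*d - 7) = -5*d^4 - 3*d^3 + d + 12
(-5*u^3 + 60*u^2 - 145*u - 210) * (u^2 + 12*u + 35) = -5*u^5 + 400*u^3 + 150*u^2 - 7595*u - 7350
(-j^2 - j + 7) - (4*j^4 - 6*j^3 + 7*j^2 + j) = -4*j^4 + 6*j^3 - 8*j^2 - 2*j + 7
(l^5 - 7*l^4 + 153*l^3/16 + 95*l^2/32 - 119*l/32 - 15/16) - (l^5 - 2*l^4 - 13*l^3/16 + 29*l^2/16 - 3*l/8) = -5*l^4 + 83*l^3/8 + 37*l^2/32 - 107*l/32 - 15/16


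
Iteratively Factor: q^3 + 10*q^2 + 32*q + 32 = (q + 2)*(q^2 + 8*q + 16) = (q + 2)*(q + 4)*(q + 4)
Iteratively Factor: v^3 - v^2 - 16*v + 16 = (v - 1)*(v^2 - 16) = (v - 1)*(v + 4)*(v - 4)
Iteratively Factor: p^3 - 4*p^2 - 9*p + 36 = (p - 3)*(p^2 - p - 12) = (p - 3)*(p + 3)*(p - 4)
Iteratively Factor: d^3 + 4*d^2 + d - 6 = (d + 2)*(d^2 + 2*d - 3) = (d - 1)*(d + 2)*(d + 3)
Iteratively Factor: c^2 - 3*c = (c)*(c - 3)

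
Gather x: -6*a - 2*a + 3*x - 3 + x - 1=-8*a + 4*x - 4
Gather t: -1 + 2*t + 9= 2*t + 8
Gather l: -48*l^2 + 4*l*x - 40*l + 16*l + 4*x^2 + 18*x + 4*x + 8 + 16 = -48*l^2 + l*(4*x - 24) + 4*x^2 + 22*x + 24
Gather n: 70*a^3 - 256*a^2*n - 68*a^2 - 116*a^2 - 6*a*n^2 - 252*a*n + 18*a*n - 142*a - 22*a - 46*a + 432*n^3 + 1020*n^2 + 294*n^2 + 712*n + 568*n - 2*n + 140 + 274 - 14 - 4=70*a^3 - 184*a^2 - 210*a + 432*n^3 + n^2*(1314 - 6*a) + n*(-256*a^2 - 234*a + 1278) + 396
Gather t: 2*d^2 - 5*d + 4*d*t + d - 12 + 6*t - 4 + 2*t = 2*d^2 - 4*d + t*(4*d + 8) - 16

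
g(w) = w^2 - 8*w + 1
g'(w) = 2*w - 8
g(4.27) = -14.93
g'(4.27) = 0.54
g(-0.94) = 9.40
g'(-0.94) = -9.88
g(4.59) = -14.65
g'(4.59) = 1.18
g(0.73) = -4.31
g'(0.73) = -6.54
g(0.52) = -2.89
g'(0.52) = -6.96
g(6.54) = -8.55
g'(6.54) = 5.08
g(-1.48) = 15.03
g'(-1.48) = -10.96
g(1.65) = -9.48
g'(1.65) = -4.70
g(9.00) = 10.00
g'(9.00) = 10.00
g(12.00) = 49.00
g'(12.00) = 16.00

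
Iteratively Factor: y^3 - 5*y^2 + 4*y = (y - 1)*(y^2 - 4*y) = (y - 4)*(y - 1)*(y)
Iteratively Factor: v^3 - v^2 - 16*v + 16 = (v + 4)*(v^2 - 5*v + 4) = (v - 4)*(v + 4)*(v - 1)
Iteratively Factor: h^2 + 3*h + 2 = (h + 2)*(h + 1)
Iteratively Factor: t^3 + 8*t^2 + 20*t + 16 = (t + 2)*(t^2 + 6*t + 8) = (t + 2)*(t + 4)*(t + 2)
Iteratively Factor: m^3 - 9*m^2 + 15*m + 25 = (m - 5)*(m^2 - 4*m - 5) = (m - 5)^2*(m + 1)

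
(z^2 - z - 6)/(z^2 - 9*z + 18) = (z + 2)/(z - 6)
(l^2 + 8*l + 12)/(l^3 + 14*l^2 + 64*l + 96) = (l + 2)/(l^2 + 8*l + 16)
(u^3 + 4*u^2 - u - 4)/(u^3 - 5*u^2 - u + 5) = (u + 4)/(u - 5)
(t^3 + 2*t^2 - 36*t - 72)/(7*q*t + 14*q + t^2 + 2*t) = (t^2 - 36)/(7*q + t)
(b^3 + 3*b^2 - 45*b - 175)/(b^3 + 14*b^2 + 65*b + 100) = (b - 7)/(b + 4)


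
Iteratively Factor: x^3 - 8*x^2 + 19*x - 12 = (x - 3)*(x^2 - 5*x + 4) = (x - 3)*(x - 1)*(x - 4)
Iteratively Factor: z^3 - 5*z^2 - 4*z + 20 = (z + 2)*(z^2 - 7*z + 10) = (z - 5)*(z + 2)*(z - 2)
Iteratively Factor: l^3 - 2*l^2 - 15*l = (l + 3)*(l^2 - 5*l) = (l - 5)*(l + 3)*(l)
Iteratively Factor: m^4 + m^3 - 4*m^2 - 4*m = (m + 2)*(m^3 - m^2 - 2*m) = m*(m + 2)*(m^2 - m - 2) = m*(m - 2)*(m + 2)*(m + 1)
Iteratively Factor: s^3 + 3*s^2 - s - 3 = (s + 1)*(s^2 + 2*s - 3) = (s - 1)*(s + 1)*(s + 3)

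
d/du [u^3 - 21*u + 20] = 3*u^2 - 21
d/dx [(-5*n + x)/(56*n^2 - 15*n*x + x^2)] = (56*n^2 - 15*n*x + x^2 - (5*n - x)*(15*n - 2*x))/(56*n^2 - 15*n*x + x^2)^2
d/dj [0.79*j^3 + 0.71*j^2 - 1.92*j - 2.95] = 2.37*j^2 + 1.42*j - 1.92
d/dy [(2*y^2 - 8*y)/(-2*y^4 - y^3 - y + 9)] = 2*(y*(y - 4)*(8*y^3 + 3*y^2 + 1) + 2*(2 - y)*(2*y^4 + y^3 + y - 9))/(2*y^4 + y^3 + y - 9)^2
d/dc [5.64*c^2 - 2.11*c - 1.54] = 11.28*c - 2.11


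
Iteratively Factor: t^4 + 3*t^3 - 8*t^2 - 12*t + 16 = (t + 4)*(t^3 - t^2 - 4*t + 4) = (t - 2)*(t + 4)*(t^2 + t - 2) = (t - 2)*(t + 2)*(t + 4)*(t - 1)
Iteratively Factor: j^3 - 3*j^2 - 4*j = (j + 1)*(j^2 - 4*j) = (j - 4)*(j + 1)*(j)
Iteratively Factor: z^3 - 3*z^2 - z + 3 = (z - 3)*(z^2 - 1) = (z - 3)*(z + 1)*(z - 1)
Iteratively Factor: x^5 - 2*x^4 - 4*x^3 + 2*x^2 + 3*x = (x + 1)*(x^4 - 3*x^3 - x^2 + 3*x) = x*(x + 1)*(x^3 - 3*x^2 - x + 3) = x*(x - 1)*(x + 1)*(x^2 - 2*x - 3) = x*(x - 1)*(x + 1)^2*(x - 3)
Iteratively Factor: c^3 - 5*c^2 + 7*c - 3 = (c - 1)*(c^2 - 4*c + 3) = (c - 1)^2*(c - 3)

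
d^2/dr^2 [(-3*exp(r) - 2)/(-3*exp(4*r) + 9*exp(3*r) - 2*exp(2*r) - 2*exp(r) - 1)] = (243*exp(8*r) - 603*exp(7*r) - 234*exp(6*r) + 1278*exp(5*r) - 378*exp(4*r) + 203*exp(3*r) + 150*exp(2*r) - 14*exp(r) - 1)*exp(r)/(27*exp(12*r) - 243*exp(11*r) + 783*exp(10*r) - 999*exp(9*r) + 225*exp(8*r) + 288*exp(7*r) + 107*exp(6*r) - 156*exp(5*r) - 63*exp(4*r) + 5*exp(3*r) + 18*exp(2*r) + 6*exp(r) + 1)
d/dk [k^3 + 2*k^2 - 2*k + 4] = 3*k^2 + 4*k - 2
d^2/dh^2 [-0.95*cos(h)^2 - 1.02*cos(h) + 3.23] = 1.02*cos(h) + 1.9*cos(2*h)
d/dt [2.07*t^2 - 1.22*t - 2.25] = 4.14*t - 1.22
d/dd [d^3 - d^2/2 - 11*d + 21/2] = 3*d^2 - d - 11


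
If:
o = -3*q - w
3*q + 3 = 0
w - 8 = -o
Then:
No Solution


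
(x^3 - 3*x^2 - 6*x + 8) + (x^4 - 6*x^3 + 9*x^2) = x^4 - 5*x^3 + 6*x^2 - 6*x + 8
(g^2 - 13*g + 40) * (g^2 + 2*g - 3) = g^4 - 11*g^3 + 11*g^2 + 119*g - 120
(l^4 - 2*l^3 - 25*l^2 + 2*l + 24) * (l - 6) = l^5 - 8*l^4 - 13*l^3 + 152*l^2 + 12*l - 144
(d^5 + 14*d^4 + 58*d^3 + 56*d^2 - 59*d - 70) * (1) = d^5 + 14*d^4 + 58*d^3 + 56*d^2 - 59*d - 70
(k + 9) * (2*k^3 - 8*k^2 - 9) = 2*k^4 + 10*k^3 - 72*k^2 - 9*k - 81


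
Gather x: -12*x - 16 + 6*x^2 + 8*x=6*x^2 - 4*x - 16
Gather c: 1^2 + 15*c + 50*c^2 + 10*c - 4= 50*c^2 + 25*c - 3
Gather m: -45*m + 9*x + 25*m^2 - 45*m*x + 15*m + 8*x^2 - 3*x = 25*m^2 + m*(-45*x - 30) + 8*x^2 + 6*x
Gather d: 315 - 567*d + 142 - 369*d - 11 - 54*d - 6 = 440 - 990*d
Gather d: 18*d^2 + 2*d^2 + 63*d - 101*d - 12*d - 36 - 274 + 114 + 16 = 20*d^2 - 50*d - 180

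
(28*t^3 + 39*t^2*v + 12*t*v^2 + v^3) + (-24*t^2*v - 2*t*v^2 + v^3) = 28*t^3 + 15*t^2*v + 10*t*v^2 + 2*v^3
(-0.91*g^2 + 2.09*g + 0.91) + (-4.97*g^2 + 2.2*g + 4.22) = -5.88*g^2 + 4.29*g + 5.13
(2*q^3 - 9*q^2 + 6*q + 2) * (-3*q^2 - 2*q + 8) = -6*q^5 + 23*q^4 + 16*q^3 - 90*q^2 + 44*q + 16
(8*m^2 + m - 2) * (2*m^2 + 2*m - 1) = 16*m^4 + 18*m^3 - 10*m^2 - 5*m + 2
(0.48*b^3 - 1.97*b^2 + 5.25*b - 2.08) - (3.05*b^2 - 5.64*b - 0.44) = 0.48*b^3 - 5.02*b^2 + 10.89*b - 1.64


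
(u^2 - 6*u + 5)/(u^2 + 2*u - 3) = (u - 5)/(u + 3)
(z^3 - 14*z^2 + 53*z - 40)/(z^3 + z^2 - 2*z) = (z^2 - 13*z + 40)/(z*(z + 2))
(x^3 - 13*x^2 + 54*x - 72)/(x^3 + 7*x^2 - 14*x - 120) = (x^2 - 9*x + 18)/(x^2 + 11*x + 30)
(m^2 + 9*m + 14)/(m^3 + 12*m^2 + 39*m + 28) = (m + 2)/(m^2 + 5*m + 4)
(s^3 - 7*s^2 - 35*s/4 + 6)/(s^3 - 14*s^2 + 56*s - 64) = (s^2 + s - 3/4)/(s^2 - 6*s + 8)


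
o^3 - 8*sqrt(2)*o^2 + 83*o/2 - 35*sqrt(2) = (o - 7*sqrt(2)/2)*(o - 5*sqrt(2)/2)*(o - 2*sqrt(2))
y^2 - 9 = (y - 3)*(y + 3)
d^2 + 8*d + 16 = (d + 4)^2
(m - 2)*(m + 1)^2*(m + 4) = m^4 + 4*m^3 - 3*m^2 - 14*m - 8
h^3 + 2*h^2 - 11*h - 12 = (h - 3)*(h + 1)*(h + 4)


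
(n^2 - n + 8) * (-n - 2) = -n^3 - n^2 - 6*n - 16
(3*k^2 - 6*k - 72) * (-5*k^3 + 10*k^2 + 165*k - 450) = -15*k^5 + 60*k^4 + 795*k^3 - 3060*k^2 - 9180*k + 32400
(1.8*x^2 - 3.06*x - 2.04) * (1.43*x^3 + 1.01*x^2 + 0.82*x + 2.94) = 2.574*x^5 - 2.5578*x^4 - 4.5318*x^3 + 0.7224*x^2 - 10.6692*x - 5.9976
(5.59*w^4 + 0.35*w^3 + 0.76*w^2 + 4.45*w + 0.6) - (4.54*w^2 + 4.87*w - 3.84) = 5.59*w^4 + 0.35*w^3 - 3.78*w^2 - 0.42*w + 4.44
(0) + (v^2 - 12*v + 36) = v^2 - 12*v + 36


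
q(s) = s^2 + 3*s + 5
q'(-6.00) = -9.00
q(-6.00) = 23.00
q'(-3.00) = -3.00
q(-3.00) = 5.00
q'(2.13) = 7.26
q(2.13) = 15.93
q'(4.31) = 11.62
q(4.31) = 36.51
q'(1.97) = 6.94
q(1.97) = 14.79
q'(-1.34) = 0.32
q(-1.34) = 2.78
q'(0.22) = 3.44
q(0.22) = 5.71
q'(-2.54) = -2.08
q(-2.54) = 3.83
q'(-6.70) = -10.40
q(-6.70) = 29.79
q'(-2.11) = -1.22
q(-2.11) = 3.12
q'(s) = 2*s + 3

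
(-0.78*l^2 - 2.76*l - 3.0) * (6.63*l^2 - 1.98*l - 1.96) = -5.1714*l^4 - 16.7544*l^3 - 12.8964*l^2 + 11.3496*l + 5.88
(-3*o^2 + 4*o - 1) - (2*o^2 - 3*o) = -5*o^2 + 7*o - 1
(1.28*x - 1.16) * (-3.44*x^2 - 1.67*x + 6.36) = -4.4032*x^3 + 1.8528*x^2 + 10.078*x - 7.3776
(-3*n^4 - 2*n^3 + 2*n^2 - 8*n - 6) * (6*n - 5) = -18*n^5 + 3*n^4 + 22*n^3 - 58*n^2 + 4*n + 30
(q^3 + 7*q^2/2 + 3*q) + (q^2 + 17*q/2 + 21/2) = q^3 + 9*q^2/2 + 23*q/2 + 21/2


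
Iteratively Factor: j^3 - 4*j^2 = (j)*(j^2 - 4*j) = j*(j - 4)*(j)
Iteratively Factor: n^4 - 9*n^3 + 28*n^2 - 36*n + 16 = (n - 4)*(n^3 - 5*n^2 + 8*n - 4) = (n - 4)*(n - 2)*(n^2 - 3*n + 2) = (n - 4)*(n - 2)*(n - 1)*(n - 2)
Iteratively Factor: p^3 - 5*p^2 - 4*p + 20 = (p - 5)*(p^2 - 4) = (p - 5)*(p - 2)*(p + 2)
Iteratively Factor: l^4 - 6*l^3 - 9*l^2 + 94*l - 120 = (l - 3)*(l^3 - 3*l^2 - 18*l + 40) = (l - 3)*(l + 4)*(l^2 - 7*l + 10) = (l - 5)*(l - 3)*(l + 4)*(l - 2)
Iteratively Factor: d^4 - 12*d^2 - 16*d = (d - 4)*(d^3 + 4*d^2 + 4*d) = (d - 4)*(d + 2)*(d^2 + 2*d) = d*(d - 4)*(d + 2)*(d + 2)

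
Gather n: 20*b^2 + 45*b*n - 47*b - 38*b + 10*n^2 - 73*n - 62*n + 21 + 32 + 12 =20*b^2 - 85*b + 10*n^2 + n*(45*b - 135) + 65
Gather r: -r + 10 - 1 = 9 - r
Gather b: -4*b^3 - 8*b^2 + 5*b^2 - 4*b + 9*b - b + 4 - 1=-4*b^3 - 3*b^2 + 4*b + 3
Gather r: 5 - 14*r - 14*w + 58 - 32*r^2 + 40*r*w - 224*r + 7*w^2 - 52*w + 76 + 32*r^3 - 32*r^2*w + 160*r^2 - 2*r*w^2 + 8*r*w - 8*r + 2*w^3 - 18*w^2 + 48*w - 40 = 32*r^3 + r^2*(128 - 32*w) + r*(-2*w^2 + 48*w - 246) + 2*w^3 - 11*w^2 - 18*w + 99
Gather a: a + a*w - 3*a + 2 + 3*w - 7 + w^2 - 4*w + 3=a*(w - 2) + w^2 - w - 2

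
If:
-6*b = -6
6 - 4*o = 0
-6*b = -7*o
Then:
No Solution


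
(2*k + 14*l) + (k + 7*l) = 3*k + 21*l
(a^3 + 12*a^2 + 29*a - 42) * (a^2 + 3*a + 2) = a^5 + 15*a^4 + 67*a^3 + 69*a^2 - 68*a - 84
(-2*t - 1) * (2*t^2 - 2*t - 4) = -4*t^3 + 2*t^2 + 10*t + 4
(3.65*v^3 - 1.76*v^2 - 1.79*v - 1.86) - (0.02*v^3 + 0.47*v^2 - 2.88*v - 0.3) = 3.63*v^3 - 2.23*v^2 + 1.09*v - 1.56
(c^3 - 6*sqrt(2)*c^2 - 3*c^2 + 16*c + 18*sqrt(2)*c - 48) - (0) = c^3 - 6*sqrt(2)*c^2 - 3*c^2 + 16*c + 18*sqrt(2)*c - 48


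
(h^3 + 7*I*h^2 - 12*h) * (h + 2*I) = h^4 + 9*I*h^3 - 26*h^2 - 24*I*h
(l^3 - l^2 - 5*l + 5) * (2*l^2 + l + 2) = 2*l^5 - l^4 - 9*l^3 + 3*l^2 - 5*l + 10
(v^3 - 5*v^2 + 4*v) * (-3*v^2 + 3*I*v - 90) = -3*v^5 + 15*v^4 + 3*I*v^4 - 102*v^3 - 15*I*v^3 + 450*v^2 + 12*I*v^2 - 360*v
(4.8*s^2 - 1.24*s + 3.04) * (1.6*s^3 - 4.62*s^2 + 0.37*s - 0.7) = 7.68*s^5 - 24.16*s^4 + 12.3688*s^3 - 17.8636*s^2 + 1.9928*s - 2.128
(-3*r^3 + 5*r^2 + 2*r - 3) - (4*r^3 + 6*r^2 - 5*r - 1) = -7*r^3 - r^2 + 7*r - 2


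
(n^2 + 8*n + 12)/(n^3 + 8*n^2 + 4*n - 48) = (n + 2)/(n^2 + 2*n - 8)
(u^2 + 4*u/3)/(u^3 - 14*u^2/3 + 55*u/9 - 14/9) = 3*u*(3*u + 4)/(9*u^3 - 42*u^2 + 55*u - 14)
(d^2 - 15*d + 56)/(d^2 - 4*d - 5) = (-d^2 + 15*d - 56)/(-d^2 + 4*d + 5)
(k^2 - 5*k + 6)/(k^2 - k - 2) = (k - 3)/(k + 1)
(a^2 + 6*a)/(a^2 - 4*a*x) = (a + 6)/(a - 4*x)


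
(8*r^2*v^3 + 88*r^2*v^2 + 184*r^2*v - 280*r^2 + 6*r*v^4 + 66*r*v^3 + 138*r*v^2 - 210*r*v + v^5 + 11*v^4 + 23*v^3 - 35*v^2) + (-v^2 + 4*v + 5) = 8*r^2*v^3 + 88*r^2*v^2 + 184*r^2*v - 280*r^2 + 6*r*v^4 + 66*r*v^3 + 138*r*v^2 - 210*r*v + v^5 + 11*v^4 + 23*v^3 - 36*v^2 + 4*v + 5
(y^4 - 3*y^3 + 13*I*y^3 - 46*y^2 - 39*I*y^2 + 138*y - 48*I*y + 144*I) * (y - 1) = y^5 - 4*y^4 + 13*I*y^4 - 43*y^3 - 52*I*y^3 + 184*y^2 - 9*I*y^2 - 138*y + 192*I*y - 144*I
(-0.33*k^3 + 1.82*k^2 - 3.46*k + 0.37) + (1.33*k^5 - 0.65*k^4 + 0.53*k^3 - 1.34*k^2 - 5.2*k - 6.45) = 1.33*k^5 - 0.65*k^4 + 0.2*k^3 + 0.48*k^2 - 8.66*k - 6.08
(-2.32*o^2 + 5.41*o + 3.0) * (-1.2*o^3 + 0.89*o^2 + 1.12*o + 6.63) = 2.784*o^5 - 8.5568*o^4 - 1.3835*o^3 - 6.6524*o^2 + 39.2283*o + 19.89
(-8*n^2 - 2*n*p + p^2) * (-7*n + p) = 56*n^3 + 6*n^2*p - 9*n*p^2 + p^3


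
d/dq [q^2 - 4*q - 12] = 2*q - 4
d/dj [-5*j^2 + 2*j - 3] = 2 - 10*j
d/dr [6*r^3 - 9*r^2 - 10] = 18*r*(r - 1)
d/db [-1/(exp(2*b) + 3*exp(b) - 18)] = (2*exp(b) + 3)*exp(b)/(exp(2*b) + 3*exp(b) - 18)^2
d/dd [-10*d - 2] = -10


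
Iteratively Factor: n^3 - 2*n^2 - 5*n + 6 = (n + 2)*(n^2 - 4*n + 3) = (n - 1)*(n + 2)*(n - 3)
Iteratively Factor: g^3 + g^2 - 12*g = (g + 4)*(g^2 - 3*g) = (g - 3)*(g + 4)*(g)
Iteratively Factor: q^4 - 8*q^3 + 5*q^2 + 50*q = (q)*(q^3 - 8*q^2 + 5*q + 50) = q*(q - 5)*(q^2 - 3*q - 10) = q*(q - 5)^2*(q + 2)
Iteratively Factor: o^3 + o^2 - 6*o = (o)*(o^2 + o - 6) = o*(o - 2)*(o + 3)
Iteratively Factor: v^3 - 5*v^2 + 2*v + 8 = (v - 4)*(v^2 - v - 2) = (v - 4)*(v - 2)*(v + 1)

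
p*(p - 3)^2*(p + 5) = p^4 - p^3 - 21*p^2 + 45*p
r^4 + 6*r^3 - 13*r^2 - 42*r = r*(r - 3)*(r + 2)*(r + 7)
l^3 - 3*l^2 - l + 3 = (l - 3)*(l - 1)*(l + 1)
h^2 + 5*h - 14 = (h - 2)*(h + 7)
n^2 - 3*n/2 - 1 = (n - 2)*(n + 1/2)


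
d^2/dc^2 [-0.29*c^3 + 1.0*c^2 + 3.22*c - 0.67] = 2.0 - 1.74*c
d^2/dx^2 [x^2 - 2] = 2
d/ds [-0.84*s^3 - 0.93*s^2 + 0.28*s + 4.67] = -2.52*s^2 - 1.86*s + 0.28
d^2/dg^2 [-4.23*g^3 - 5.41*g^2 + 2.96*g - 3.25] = -25.38*g - 10.82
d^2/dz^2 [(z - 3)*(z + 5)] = 2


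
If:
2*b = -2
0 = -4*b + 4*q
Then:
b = -1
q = -1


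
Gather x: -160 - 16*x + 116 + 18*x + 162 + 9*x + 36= 11*x + 154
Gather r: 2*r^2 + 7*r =2*r^2 + 7*r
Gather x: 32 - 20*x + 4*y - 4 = -20*x + 4*y + 28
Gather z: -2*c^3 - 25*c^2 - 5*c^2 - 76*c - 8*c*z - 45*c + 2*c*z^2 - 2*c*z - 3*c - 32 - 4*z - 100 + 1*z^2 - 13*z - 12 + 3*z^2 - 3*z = -2*c^3 - 30*c^2 - 124*c + z^2*(2*c + 4) + z*(-10*c - 20) - 144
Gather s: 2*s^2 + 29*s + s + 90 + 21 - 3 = 2*s^2 + 30*s + 108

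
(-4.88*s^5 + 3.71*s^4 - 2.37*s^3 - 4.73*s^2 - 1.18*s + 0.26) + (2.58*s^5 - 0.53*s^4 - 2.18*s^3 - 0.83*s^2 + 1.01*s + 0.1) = -2.3*s^5 + 3.18*s^4 - 4.55*s^3 - 5.56*s^2 - 0.17*s + 0.36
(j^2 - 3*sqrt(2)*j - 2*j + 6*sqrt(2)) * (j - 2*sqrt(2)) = j^3 - 5*sqrt(2)*j^2 - 2*j^2 + 12*j + 10*sqrt(2)*j - 24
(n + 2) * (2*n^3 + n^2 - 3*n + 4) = 2*n^4 + 5*n^3 - n^2 - 2*n + 8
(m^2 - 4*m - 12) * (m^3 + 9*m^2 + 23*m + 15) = m^5 + 5*m^4 - 25*m^3 - 185*m^2 - 336*m - 180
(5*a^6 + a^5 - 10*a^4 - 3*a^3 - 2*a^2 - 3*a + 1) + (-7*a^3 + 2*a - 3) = 5*a^6 + a^5 - 10*a^4 - 10*a^3 - 2*a^2 - a - 2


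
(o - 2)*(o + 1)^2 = o^3 - 3*o - 2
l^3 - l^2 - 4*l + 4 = (l - 2)*(l - 1)*(l + 2)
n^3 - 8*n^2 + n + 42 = (n - 7)*(n - 3)*(n + 2)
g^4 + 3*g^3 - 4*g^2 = g^2*(g - 1)*(g + 4)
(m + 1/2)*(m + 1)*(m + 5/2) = m^3 + 4*m^2 + 17*m/4 + 5/4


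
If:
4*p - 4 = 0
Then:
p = 1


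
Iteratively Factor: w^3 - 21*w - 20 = (w + 1)*(w^2 - w - 20) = (w + 1)*(w + 4)*(w - 5)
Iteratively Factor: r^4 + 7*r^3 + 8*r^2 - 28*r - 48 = (r + 2)*(r^3 + 5*r^2 - 2*r - 24) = (r - 2)*(r + 2)*(r^2 + 7*r + 12) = (r - 2)*(r + 2)*(r + 4)*(r + 3)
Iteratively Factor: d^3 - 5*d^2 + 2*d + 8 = (d - 4)*(d^2 - d - 2) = (d - 4)*(d + 1)*(d - 2)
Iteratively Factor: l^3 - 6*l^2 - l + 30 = (l - 5)*(l^2 - l - 6) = (l - 5)*(l - 3)*(l + 2)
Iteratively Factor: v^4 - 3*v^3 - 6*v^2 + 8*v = (v - 4)*(v^3 + v^2 - 2*v) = (v - 4)*(v + 2)*(v^2 - v) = (v - 4)*(v - 1)*(v + 2)*(v)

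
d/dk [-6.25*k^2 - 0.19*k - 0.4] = -12.5*k - 0.19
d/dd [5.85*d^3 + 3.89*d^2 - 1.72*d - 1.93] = 17.55*d^2 + 7.78*d - 1.72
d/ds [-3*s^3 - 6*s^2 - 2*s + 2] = -9*s^2 - 12*s - 2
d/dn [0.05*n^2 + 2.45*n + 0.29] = 0.1*n + 2.45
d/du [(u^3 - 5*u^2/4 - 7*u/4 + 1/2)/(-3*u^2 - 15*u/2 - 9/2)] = (-8*u^2 - 24*u + 31)/(6*(4*u^2 + 12*u + 9))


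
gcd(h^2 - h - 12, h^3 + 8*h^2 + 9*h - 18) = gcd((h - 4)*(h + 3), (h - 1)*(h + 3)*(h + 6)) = h + 3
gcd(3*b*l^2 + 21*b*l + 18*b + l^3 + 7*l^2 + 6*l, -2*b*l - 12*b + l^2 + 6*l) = l + 6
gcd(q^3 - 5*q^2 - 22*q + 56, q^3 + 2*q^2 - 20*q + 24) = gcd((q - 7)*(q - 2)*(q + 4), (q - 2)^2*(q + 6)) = q - 2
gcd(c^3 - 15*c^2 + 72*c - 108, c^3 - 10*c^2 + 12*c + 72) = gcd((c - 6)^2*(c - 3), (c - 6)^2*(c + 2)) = c^2 - 12*c + 36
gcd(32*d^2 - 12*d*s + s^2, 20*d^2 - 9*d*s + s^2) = -4*d + s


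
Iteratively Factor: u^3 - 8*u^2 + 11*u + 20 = (u - 4)*(u^2 - 4*u - 5) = (u - 5)*(u - 4)*(u + 1)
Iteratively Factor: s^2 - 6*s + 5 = (s - 1)*(s - 5)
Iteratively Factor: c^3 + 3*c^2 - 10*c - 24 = (c + 4)*(c^2 - c - 6) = (c - 3)*(c + 4)*(c + 2)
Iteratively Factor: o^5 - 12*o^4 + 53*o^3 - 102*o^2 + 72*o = (o - 4)*(o^4 - 8*o^3 + 21*o^2 - 18*o) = o*(o - 4)*(o^3 - 8*o^2 + 21*o - 18) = o*(o - 4)*(o - 3)*(o^2 - 5*o + 6) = o*(o - 4)*(o - 3)^2*(o - 2)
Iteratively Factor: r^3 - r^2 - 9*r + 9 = (r + 3)*(r^2 - 4*r + 3) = (r - 3)*(r + 3)*(r - 1)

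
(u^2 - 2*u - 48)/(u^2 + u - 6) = (u^2 - 2*u - 48)/(u^2 + u - 6)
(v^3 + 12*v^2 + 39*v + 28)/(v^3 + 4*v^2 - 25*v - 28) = (v + 4)/(v - 4)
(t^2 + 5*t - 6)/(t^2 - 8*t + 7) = (t + 6)/(t - 7)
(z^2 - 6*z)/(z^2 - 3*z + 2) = z*(z - 6)/(z^2 - 3*z + 2)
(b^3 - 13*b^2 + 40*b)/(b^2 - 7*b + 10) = b*(b - 8)/(b - 2)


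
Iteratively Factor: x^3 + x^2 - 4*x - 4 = (x + 1)*(x^2 - 4) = (x - 2)*(x + 1)*(x + 2)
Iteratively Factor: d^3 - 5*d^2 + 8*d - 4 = (d - 2)*(d^2 - 3*d + 2) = (d - 2)*(d - 1)*(d - 2)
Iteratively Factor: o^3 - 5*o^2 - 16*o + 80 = (o + 4)*(o^2 - 9*o + 20) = (o - 4)*(o + 4)*(o - 5)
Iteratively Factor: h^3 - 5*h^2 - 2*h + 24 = (h + 2)*(h^2 - 7*h + 12) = (h - 4)*(h + 2)*(h - 3)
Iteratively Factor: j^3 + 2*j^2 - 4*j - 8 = (j + 2)*(j^2 - 4) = (j + 2)^2*(j - 2)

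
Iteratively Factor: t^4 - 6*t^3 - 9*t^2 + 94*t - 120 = (t + 4)*(t^3 - 10*t^2 + 31*t - 30) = (t - 2)*(t + 4)*(t^2 - 8*t + 15) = (t - 3)*(t - 2)*(t + 4)*(t - 5)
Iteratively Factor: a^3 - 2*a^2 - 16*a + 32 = (a - 2)*(a^2 - 16) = (a - 2)*(a + 4)*(a - 4)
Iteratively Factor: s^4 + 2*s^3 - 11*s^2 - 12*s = (s + 4)*(s^3 - 2*s^2 - 3*s) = s*(s + 4)*(s^2 - 2*s - 3) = s*(s - 3)*(s + 4)*(s + 1)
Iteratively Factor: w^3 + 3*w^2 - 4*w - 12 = (w + 2)*(w^2 + w - 6) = (w + 2)*(w + 3)*(w - 2)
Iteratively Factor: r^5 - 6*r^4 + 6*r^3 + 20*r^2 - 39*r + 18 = (r - 1)*(r^4 - 5*r^3 + r^2 + 21*r - 18) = (r - 3)*(r - 1)*(r^3 - 2*r^2 - 5*r + 6) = (r - 3)*(r - 1)*(r + 2)*(r^2 - 4*r + 3) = (r - 3)*(r - 1)^2*(r + 2)*(r - 3)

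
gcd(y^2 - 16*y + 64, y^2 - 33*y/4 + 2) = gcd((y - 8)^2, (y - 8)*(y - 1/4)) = y - 8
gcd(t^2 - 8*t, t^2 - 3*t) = t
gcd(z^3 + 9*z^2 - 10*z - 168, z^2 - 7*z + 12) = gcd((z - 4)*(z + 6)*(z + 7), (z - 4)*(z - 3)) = z - 4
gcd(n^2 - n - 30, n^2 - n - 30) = n^2 - n - 30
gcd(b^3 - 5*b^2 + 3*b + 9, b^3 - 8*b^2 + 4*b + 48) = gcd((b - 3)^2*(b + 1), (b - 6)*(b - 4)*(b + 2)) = 1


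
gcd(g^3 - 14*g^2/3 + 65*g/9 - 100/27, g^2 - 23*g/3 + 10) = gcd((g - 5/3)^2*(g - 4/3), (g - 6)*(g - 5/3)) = g - 5/3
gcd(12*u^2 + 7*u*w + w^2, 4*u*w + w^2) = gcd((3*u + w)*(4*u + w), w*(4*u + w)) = 4*u + w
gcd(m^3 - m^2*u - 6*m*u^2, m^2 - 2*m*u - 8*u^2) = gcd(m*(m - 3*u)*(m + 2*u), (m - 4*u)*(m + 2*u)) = m + 2*u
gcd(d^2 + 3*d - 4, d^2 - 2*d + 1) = d - 1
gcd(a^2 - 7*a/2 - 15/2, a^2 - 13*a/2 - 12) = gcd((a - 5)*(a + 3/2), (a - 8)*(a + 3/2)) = a + 3/2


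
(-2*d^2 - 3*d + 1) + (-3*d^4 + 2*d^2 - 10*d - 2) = -3*d^4 - 13*d - 1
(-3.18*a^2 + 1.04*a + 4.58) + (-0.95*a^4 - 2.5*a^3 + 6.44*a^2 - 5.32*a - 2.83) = -0.95*a^4 - 2.5*a^3 + 3.26*a^2 - 4.28*a + 1.75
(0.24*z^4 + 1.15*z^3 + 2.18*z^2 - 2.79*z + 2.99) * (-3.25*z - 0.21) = -0.78*z^5 - 3.7879*z^4 - 7.3265*z^3 + 8.6097*z^2 - 9.1316*z - 0.6279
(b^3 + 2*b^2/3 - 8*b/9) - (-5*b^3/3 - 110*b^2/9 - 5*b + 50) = 8*b^3/3 + 116*b^2/9 + 37*b/9 - 50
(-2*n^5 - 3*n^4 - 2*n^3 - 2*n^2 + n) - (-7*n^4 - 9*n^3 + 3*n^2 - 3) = -2*n^5 + 4*n^4 + 7*n^3 - 5*n^2 + n + 3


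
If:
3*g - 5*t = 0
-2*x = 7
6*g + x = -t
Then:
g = 35/66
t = 7/22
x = -7/2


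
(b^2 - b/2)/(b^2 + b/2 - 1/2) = b/(b + 1)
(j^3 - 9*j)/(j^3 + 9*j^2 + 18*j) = (j - 3)/(j + 6)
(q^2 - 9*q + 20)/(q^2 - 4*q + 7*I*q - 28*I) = (q - 5)/(q + 7*I)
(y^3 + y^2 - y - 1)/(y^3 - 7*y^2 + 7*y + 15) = (y^2 - 1)/(y^2 - 8*y + 15)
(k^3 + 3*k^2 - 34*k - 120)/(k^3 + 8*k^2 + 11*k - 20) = (k - 6)/(k - 1)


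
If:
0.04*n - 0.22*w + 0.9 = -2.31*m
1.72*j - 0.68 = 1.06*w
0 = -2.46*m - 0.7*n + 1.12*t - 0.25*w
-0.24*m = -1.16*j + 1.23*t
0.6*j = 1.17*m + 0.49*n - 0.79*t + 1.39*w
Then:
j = 0.40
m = -0.43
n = 2.24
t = 0.46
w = 0.00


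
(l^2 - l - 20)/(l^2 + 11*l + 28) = (l - 5)/(l + 7)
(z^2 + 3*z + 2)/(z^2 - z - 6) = (z + 1)/(z - 3)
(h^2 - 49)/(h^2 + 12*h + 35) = (h - 7)/(h + 5)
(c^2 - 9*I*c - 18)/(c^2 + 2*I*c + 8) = (c^2 - 9*I*c - 18)/(c^2 + 2*I*c + 8)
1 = 1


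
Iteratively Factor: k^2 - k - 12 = (k - 4)*(k + 3)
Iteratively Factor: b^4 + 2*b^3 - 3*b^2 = (b + 3)*(b^3 - b^2) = b*(b + 3)*(b^2 - b) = b^2*(b + 3)*(b - 1)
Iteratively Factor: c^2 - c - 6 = (c - 3)*(c + 2)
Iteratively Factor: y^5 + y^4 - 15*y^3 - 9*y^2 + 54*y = (y)*(y^4 + y^3 - 15*y^2 - 9*y + 54) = y*(y - 3)*(y^3 + 4*y^2 - 3*y - 18) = y*(y - 3)*(y + 3)*(y^2 + y - 6) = y*(y - 3)*(y - 2)*(y + 3)*(y + 3)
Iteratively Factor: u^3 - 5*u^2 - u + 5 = (u + 1)*(u^2 - 6*u + 5) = (u - 1)*(u + 1)*(u - 5)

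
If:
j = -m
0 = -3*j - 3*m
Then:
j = -m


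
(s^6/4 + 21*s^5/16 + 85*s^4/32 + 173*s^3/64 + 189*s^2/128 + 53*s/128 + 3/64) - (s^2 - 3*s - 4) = s^6/4 + 21*s^5/16 + 85*s^4/32 + 173*s^3/64 + 61*s^2/128 + 437*s/128 + 259/64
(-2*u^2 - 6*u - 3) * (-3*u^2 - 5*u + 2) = 6*u^4 + 28*u^3 + 35*u^2 + 3*u - 6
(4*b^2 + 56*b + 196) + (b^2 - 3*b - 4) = 5*b^2 + 53*b + 192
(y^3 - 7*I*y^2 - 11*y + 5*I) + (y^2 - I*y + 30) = y^3 + y^2 - 7*I*y^2 - 11*y - I*y + 30 + 5*I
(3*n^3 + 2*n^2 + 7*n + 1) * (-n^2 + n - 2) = -3*n^5 + n^4 - 11*n^3 + 2*n^2 - 13*n - 2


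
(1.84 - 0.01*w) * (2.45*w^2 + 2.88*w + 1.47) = -0.0245*w^3 + 4.4792*w^2 + 5.2845*w + 2.7048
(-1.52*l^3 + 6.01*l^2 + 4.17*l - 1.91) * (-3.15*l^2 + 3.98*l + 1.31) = 4.788*l^5 - 24.9811*l^4 + 8.7931*l^3 + 30.4862*l^2 - 2.1391*l - 2.5021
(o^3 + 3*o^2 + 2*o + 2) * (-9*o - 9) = -9*o^4 - 36*o^3 - 45*o^2 - 36*o - 18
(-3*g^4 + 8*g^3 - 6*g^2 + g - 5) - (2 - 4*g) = -3*g^4 + 8*g^3 - 6*g^2 + 5*g - 7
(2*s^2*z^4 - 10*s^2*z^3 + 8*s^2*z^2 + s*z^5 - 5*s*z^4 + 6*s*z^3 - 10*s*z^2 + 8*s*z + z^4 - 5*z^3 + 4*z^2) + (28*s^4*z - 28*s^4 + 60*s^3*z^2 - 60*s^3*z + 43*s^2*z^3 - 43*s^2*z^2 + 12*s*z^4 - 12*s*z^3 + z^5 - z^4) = 28*s^4*z - 28*s^4 + 60*s^3*z^2 - 60*s^3*z + 2*s^2*z^4 + 33*s^2*z^3 - 35*s^2*z^2 + s*z^5 + 7*s*z^4 - 6*s*z^3 - 10*s*z^2 + 8*s*z + z^5 - 5*z^3 + 4*z^2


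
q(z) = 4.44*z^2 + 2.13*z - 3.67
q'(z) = 8.88*z + 2.13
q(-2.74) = 23.83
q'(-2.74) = -22.20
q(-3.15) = 33.68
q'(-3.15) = -25.84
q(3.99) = 75.51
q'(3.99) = 37.56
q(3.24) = 49.84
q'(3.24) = 30.90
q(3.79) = 68.18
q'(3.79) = 35.79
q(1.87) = 15.84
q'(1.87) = 18.74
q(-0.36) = -3.86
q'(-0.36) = -1.07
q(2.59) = 31.63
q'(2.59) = 25.13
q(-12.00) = 610.13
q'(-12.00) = -104.43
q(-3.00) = 29.90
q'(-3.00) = -24.51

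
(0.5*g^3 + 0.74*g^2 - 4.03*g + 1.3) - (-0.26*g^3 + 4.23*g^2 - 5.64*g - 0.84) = 0.76*g^3 - 3.49*g^2 + 1.61*g + 2.14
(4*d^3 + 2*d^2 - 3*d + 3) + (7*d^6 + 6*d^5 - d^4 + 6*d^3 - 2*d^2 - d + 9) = 7*d^6 + 6*d^5 - d^4 + 10*d^3 - 4*d + 12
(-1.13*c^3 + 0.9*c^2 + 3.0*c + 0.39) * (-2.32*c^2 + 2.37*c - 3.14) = 2.6216*c^5 - 4.7661*c^4 - 1.2788*c^3 + 3.3792*c^2 - 8.4957*c - 1.2246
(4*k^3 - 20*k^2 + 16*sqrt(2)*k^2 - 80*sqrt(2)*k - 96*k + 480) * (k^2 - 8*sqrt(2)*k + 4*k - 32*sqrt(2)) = 4*k^5 - 16*sqrt(2)*k^4 - 4*k^4 - 432*k^3 + 16*sqrt(2)*k^3 + 352*k^2 + 1088*sqrt(2)*k^2 - 768*sqrt(2)*k + 7040*k - 15360*sqrt(2)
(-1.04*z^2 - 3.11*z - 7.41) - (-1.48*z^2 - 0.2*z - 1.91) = 0.44*z^2 - 2.91*z - 5.5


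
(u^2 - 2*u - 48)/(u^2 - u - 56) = (u + 6)/(u + 7)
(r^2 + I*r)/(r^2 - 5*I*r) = (r + I)/(r - 5*I)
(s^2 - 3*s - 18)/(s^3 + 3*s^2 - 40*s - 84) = (s + 3)/(s^2 + 9*s + 14)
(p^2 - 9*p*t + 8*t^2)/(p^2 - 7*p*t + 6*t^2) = (p - 8*t)/(p - 6*t)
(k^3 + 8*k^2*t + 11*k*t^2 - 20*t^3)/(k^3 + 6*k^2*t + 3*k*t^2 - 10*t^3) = (k + 4*t)/(k + 2*t)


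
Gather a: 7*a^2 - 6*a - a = 7*a^2 - 7*a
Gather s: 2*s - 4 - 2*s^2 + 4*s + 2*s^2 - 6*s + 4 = 0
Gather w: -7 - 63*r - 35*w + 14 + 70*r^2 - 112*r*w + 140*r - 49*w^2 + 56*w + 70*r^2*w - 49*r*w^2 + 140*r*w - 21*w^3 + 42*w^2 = 70*r^2 + 77*r - 21*w^3 + w^2*(-49*r - 7) + w*(70*r^2 + 28*r + 21) + 7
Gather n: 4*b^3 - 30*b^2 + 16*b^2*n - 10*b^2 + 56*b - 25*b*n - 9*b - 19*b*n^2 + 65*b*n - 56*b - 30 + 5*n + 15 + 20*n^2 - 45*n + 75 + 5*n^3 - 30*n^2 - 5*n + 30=4*b^3 - 40*b^2 - 9*b + 5*n^3 + n^2*(-19*b - 10) + n*(16*b^2 + 40*b - 45) + 90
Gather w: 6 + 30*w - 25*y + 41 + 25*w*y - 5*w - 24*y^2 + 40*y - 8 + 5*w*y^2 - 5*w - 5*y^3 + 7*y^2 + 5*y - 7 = w*(5*y^2 + 25*y + 20) - 5*y^3 - 17*y^2 + 20*y + 32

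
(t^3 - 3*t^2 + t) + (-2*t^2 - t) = t^3 - 5*t^2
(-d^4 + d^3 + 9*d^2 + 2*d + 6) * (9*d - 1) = -9*d^5 + 10*d^4 + 80*d^3 + 9*d^2 + 52*d - 6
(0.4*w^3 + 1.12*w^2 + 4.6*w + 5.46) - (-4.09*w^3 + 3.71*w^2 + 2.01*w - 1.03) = 4.49*w^3 - 2.59*w^2 + 2.59*w + 6.49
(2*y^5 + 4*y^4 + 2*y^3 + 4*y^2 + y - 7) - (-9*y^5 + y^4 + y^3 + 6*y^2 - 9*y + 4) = 11*y^5 + 3*y^4 + y^3 - 2*y^2 + 10*y - 11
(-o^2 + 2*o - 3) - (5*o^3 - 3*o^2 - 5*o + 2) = -5*o^3 + 2*o^2 + 7*o - 5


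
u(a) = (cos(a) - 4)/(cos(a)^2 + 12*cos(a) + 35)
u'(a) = (2*sin(a)*cos(a) + 12*sin(a))*(cos(a) - 4)/(cos(a)^2 + 12*cos(a) + 35)^2 - sin(a)/(cos(a)^2 + 12*cos(a) + 35) = (cos(a)^2 - 8*cos(a) - 83)*sin(a)/(cos(a)^2 + 12*cos(a) + 35)^2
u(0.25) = -0.06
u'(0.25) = -0.01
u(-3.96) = -0.17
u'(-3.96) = -0.08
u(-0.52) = -0.07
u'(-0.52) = 0.02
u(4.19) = -0.15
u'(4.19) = 0.08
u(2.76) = -0.20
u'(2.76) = -0.05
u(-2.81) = -0.20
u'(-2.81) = 0.04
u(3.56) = -0.20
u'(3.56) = 0.05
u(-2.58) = -0.19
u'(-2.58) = 0.06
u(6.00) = -0.06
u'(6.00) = 0.01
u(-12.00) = -0.07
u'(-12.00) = -0.02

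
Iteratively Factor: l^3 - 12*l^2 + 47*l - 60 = (l - 5)*(l^2 - 7*l + 12) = (l - 5)*(l - 3)*(l - 4)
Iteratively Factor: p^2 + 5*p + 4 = (p + 4)*(p + 1)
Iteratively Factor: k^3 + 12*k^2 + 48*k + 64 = (k + 4)*(k^2 + 8*k + 16) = (k + 4)^2*(k + 4)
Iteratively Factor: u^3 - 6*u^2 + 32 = (u + 2)*(u^2 - 8*u + 16) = (u - 4)*(u + 2)*(u - 4)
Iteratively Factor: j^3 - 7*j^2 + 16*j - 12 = (j - 2)*(j^2 - 5*j + 6) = (j - 2)^2*(j - 3)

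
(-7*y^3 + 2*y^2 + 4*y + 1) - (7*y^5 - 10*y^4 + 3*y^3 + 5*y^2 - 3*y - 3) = -7*y^5 + 10*y^4 - 10*y^3 - 3*y^2 + 7*y + 4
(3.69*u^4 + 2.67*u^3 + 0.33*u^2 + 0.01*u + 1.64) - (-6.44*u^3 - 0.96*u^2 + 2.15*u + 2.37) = 3.69*u^4 + 9.11*u^3 + 1.29*u^2 - 2.14*u - 0.73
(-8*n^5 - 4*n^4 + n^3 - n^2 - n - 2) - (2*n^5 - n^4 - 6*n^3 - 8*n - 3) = -10*n^5 - 3*n^4 + 7*n^3 - n^2 + 7*n + 1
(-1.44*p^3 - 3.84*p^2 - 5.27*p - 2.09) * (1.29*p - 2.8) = -1.8576*p^4 - 0.9216*p^3 + 3.9537*p^2 + 12.0599*p + 5.852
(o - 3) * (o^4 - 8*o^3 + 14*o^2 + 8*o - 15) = o^5 - 11*o^4 + 38*o^3 - 34*o^2 - 39*o + 45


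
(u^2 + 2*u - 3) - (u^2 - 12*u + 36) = 14*u - 39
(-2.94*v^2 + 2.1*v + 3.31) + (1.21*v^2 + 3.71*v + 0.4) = -1.73*v^2 + 5.81*v + 3.71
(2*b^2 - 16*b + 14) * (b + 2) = 2*b^3 - 12*b^2 - 18*b + 28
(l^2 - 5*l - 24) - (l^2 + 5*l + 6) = -10*l - 30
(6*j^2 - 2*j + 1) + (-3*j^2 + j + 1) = 3*j^2 - j + 2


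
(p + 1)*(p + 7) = p^2 + 8*p + 7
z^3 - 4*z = z*(z - 2)*(z + 2)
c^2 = c^2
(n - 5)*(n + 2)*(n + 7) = n^3 + 4*n^2 - 31*n - 70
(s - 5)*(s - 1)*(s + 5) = s^3 - s^2 - 25*s + 25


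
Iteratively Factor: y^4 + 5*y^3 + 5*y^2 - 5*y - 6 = (y + 3)*(y^3 + 2*y^2 - y - 2) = (y - 1)*(y + 3)*(y^2 + 3*y + 2) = (y - 1)*(y + 2)*(y + 3)*(y + 1)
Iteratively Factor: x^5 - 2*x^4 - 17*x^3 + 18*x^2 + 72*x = (x)*(x^4 - 2*x^3 - 17*x^2 + 18*x + 72) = x*(x - 3)*(x^3 + x^2 - 14*x - 24) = x*(x - 3)*(x + 2)*(x^2 - x - 12) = x*(x - 4)*(x - 3)*(x + 2)*(x + 3)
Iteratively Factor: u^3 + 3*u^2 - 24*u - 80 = (u + 4)*(u^2 - u - 20) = (u - 5)*(u + 4)*(u + 4)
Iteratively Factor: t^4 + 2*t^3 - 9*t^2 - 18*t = (t + 2)*(t^3 - 9*t) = (t - 3)*(t + 2)*(t^2 + 3*t) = t*(t - 3)*(t + 2)*(t + 3)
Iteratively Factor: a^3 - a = (a - 1)*(a^2 + a) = (a - 1)*(a + 1)*(a)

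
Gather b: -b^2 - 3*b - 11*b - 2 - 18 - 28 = -b^2 - 14*b - 48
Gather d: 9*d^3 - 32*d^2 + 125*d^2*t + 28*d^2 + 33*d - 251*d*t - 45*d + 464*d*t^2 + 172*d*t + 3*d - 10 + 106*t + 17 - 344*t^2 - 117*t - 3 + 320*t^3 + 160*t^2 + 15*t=9*d^3 + d^2*(125*t - 4) + d*(464*t^2 - 79*t - 9) + 320*t^3 - 184*t^2 + 4*t + 4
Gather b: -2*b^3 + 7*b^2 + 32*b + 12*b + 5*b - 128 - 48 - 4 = -2*b^3 + 7*b^2 + 49*b - 180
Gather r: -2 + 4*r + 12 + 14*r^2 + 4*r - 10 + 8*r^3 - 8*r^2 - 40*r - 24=8*r^3 + 6*r^2 - 32*r - 24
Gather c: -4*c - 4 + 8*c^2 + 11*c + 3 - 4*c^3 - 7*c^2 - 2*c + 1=-4*c^3 + c^2 + 5*c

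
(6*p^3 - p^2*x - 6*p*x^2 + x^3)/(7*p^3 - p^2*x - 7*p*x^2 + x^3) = (-6*p + x)/(-7*p + x)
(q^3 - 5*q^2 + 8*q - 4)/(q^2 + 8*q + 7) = (q^3 - 5*q^2 + 8*q - 4)/(q^2 + 8*q + 7)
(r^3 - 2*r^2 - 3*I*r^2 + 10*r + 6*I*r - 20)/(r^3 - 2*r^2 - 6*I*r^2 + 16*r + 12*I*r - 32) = (r - 5*I)/(r - 8*I)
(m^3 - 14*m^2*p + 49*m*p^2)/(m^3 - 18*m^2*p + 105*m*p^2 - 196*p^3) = m/(m - 4*p)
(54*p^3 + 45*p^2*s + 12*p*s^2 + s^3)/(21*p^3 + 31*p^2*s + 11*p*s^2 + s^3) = (18*p^2 + 9*p*s + s^2)/(7*p^2 + 8*p*s + s^2)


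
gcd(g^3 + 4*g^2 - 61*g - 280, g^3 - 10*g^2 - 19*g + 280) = g^2 - 3*g - 40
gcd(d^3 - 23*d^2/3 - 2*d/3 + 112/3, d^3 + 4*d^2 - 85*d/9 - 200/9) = d - 8/3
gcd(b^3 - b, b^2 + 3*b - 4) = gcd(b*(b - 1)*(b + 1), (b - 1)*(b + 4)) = b - 1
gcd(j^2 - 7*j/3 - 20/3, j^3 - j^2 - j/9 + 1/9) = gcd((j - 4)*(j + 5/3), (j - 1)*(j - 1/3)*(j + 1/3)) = 1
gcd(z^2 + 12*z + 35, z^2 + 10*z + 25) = z + 5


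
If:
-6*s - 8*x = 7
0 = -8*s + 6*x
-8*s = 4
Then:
No Solution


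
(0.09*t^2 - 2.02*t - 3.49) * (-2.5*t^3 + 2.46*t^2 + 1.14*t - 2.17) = -0.225*t^5 + 5.2714*t^4 + 3.8584*t^3 - 11.0835*t^2 + 0.4048*t + 7.5733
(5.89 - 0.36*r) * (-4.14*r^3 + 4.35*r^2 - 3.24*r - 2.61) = 1.4904*r^4 - 25.9506*r^3 + 26.7879*r^2 - 18.144*r - 15.3729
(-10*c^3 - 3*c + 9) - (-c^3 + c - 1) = -9*c^3 - 4*c + 10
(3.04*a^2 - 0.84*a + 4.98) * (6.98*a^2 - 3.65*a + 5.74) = 21.2192*a^4 - 16.9592*a^3 + 55.276*a^2 - 22.9986*a + 28.5852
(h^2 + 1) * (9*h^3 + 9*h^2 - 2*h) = 9*h^5 + 9*h^4 + 7*h^3 + 9*h^2 - 2*h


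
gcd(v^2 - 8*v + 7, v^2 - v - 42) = v - 7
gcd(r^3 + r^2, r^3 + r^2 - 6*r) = r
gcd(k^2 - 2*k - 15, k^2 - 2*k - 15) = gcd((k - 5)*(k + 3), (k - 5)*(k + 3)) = k^2 - 2*k - 15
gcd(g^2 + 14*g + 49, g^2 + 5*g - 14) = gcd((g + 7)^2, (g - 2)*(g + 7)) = g + 7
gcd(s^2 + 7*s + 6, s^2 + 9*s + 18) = s + 6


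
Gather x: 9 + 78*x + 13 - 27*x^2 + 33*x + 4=-27*x^2 + 111*x + 26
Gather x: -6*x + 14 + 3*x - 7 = 7 - 3*x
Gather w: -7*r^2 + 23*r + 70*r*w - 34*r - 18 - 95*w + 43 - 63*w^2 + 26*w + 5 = -7*r^2 - 11*r - 63*w^2 + w*(70*r - 69) + 30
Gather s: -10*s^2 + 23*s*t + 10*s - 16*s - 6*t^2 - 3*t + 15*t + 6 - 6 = -10*s^2 + s*(23*t - 6) - 6*t^2 + 12*t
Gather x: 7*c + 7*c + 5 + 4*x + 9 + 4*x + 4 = 14*c + 8*x + 18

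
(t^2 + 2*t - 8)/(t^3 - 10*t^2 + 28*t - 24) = (t + 4)/(t^2 - 8*t + 12)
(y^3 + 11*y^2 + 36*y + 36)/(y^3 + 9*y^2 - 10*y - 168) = (y^2 + 5*y + 6)/(y^2 + 3*y - 28)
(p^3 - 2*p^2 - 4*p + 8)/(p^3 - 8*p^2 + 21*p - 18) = (p^2 - 4)/(p^2 - 6*p + 9)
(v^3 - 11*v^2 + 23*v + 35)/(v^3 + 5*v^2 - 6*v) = (v^3 - 11*v^2 + 23*v + 35)/(v*(v^2 + 5*v - 6))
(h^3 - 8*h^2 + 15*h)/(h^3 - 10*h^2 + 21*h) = (h - 5)/(h - 7)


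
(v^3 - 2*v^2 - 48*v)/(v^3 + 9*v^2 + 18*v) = (v - 8)/(v + 3)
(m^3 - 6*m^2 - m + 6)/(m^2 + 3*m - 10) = (m^3 - 6*m^2 - m + 6)/(m^2 + 3*m - 10)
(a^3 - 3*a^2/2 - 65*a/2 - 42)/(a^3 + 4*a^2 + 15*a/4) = 2*(a^2 - 3*a - 28)/(a*(2*a + 5))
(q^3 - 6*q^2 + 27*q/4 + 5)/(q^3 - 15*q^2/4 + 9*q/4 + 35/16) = 4*(q - 4)/(4*q - 7)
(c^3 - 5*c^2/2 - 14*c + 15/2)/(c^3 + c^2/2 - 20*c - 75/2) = (2*c - 1)/(2*c + 5)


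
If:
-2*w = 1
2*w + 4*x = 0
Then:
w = -1/2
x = 1/4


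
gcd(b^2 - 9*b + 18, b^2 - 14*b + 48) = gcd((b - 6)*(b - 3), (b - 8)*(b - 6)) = b - 6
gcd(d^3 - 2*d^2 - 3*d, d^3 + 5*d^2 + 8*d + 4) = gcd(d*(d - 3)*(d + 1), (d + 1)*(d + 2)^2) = d + 1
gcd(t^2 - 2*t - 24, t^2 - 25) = 1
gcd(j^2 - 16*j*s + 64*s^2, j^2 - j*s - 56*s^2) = -j + 8*s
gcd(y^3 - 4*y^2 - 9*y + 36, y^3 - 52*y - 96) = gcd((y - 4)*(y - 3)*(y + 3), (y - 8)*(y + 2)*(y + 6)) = 1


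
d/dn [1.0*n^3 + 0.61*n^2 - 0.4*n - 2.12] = 3.0*n^2 + 1.22*n - 0.4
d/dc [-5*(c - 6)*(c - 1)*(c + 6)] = -15*c^2 + 10*c + 180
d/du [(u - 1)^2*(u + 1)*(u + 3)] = 4*u^3 + 6*u^2 - 8*u - 2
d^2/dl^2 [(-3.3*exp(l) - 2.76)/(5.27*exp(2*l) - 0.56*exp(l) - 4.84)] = (-91.65057*exp(4*l) - 316.351776*exp(3*l) - 480.598704*exp(2*l) - 273.516288*exp(l) - 69.823776)*exp(l)/(146.363183*exp(6*l) - 46.658472*exp(5*l) - 398.304492*exp(4*l) + 85.527232*exp(3*l) + 365.805264*exp(2*l) - 39.355008*exp(l) - 113.379904)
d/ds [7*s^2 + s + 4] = 14*s + 1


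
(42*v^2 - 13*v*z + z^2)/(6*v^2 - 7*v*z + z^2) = (-7*v + z)/(-v + z)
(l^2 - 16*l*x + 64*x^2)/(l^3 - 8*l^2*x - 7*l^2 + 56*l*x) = (l - 8*x)/(l*(l - 7))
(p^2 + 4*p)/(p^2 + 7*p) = (p + 4)/(p + 7)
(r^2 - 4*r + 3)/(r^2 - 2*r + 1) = (r - 3)/(r - 1)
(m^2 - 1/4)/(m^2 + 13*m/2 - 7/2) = (m + 1/2)/(m + 7)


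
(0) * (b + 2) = 0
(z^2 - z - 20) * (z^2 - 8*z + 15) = z^4 - 9*z^3 + 3*z^2 + 145*z - 300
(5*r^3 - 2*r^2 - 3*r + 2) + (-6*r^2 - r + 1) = 5*r^3 - 8*r^2 - 4*r + 3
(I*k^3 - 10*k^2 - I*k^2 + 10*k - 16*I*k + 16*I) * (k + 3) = I*k^4 - 10*k^3 + 2*I*k^3 - 20*k^2 - 19*I*k^2 + 30*k - 32*I*k + 48*I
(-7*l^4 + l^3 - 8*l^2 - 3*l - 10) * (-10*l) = 70*l^5 - 10*l^4 + 80*l^3 + 30*l^2 + 100*l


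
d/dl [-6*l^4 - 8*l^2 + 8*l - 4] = -24*l^3 - 16*l + 8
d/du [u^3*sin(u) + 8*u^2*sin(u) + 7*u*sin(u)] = u^3*cos(u) + 3*u^2*sin(u) + 8*u^2*cos(u) + 16*u*sin(u) + 7*u*cos(u) + 7*sin(u)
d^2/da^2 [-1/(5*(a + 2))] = -2/(5*(a + 2)^3)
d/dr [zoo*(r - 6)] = zoo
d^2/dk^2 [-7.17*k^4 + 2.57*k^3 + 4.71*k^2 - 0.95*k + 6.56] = -86.04*k^2 + 15.42*k + 9.42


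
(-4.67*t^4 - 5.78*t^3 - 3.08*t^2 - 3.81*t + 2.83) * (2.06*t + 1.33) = -9.6202*t^5 - 18.1179*t^4 - 14.0322*t^3 - 11.945*t^2 + 0.7625*t + 3.7639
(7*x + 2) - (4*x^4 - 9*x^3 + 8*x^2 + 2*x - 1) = -4*x^4 + 9*x^3 - 8*x^2 + 5*x + 3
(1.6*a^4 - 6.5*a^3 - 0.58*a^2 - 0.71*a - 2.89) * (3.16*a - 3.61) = 5.056*a^5 - 26.316*a^4 + 21.6322*a^3 - 0.1498*a^2 - 6.5693*a + 10.4329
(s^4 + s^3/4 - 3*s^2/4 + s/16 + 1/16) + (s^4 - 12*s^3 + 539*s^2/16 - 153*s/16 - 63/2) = 2*s^4 - 47*s^3/4 + 527*s^2/16 - 19*s/2 - 503/16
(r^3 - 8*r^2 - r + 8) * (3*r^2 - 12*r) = 3*r^5 - 36*r^4 + 93*r^3 + 36*r^2 - 96*r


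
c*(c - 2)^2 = c^3 - 4*c^2 + 4*c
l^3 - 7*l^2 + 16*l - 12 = (l - 3)*(l - 2)^2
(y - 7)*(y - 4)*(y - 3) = y^3 - 14*y^2 + 61*y - 84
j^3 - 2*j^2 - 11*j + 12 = (j - 4)*(j - 1)*(j + 3)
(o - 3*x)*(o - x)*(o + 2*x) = o^3 - 2*o^2*x - 5*o*x^2 + 6*x^3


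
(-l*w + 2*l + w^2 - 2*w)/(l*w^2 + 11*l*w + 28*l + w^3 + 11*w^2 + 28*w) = (-l*w + 2*l + w^2 - 2*w)/(l*w^2 + 11*l*w + 28*l + w^3 + 11*w^2 + 28*w)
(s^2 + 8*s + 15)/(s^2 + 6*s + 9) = (s + 5)/(s + 3)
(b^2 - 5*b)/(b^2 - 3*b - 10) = b/(b + 2)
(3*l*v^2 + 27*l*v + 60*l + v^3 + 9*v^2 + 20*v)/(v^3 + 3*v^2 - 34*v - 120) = (3*l + v)/(v - 6)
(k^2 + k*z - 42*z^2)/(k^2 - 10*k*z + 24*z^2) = (-k - 7*z)/(-k + 4*z)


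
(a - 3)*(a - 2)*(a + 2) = a^3 - 3*a^2 - 4*a + 12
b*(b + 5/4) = b^2 + 5*b/4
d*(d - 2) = d^2 - 2*d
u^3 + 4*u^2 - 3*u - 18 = (u - 2)*(u + 3)^2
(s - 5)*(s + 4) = s^2 - s - 20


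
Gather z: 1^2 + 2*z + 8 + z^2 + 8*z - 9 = z^2 + 10*z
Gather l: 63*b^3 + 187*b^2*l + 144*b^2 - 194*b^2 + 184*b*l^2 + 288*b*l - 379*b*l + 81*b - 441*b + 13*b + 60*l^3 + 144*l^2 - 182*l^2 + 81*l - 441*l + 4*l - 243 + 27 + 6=63*b^3 - 50*b^2 - 347*b + 60*l^3 + l^2*(184*b - 38) + l*(187*b^2 - 91*b - 356) - 210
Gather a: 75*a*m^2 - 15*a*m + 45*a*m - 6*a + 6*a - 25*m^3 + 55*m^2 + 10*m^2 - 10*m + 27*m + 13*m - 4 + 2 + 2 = a*(75*m^2 + 30*m) - 25*m^3 + 65*m^2 + 30*m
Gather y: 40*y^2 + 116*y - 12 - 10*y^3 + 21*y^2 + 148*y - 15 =-10*y^3 + 61*y^2 + 264*y - 27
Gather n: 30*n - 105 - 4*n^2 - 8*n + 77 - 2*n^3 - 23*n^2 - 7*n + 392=-2*n^3 - 27*n^2 + 15*n + 364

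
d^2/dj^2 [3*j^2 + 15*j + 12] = 6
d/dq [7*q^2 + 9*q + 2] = 14*q + 9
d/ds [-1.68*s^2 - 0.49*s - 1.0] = -3.36*s - 0.49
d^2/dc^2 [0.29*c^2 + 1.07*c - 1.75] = 0.580000000000000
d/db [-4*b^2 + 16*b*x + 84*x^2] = -8*b + 16*x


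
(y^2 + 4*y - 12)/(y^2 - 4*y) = (y^2 + 4*y - 12)/(y*(y - 4))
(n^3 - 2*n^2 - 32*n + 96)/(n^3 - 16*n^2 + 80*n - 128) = (n + 6)/(n - 8)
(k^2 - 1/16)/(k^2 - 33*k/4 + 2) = (k + 1/4)/(k - 8)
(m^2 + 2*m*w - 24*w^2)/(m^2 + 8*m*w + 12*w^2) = (m - 4*w)/(m + 2*w)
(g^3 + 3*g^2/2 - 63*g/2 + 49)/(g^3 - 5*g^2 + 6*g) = (2*g^2 + 7*g - 49)/(2*g*(g - 3))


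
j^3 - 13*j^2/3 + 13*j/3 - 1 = (j - 3)*(j - 1)*(j - 1/3)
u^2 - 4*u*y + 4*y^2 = (u - 2*y)^2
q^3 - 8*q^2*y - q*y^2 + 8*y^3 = (q - 8*y)*(q - y)*(q + y)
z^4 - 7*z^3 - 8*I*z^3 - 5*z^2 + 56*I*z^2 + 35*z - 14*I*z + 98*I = (z - 7)*(z - 7*I)*(z - 2*I)*(z + I)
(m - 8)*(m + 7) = m^2 - m - 56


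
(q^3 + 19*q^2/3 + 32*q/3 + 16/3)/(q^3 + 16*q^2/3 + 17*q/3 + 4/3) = (3*q + 4)/(3*q + 1)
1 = 1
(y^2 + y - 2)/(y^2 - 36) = (y^2 + y - 2)/(y^2 - 36)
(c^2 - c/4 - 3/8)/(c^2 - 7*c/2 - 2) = (c - 3/4)/(c - 4)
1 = 1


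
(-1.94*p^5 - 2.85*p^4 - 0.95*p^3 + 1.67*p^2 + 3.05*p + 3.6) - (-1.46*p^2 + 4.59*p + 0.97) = -1.94*p^5 - 2.85*p^4 - 0.95*p^3 + 3.13*p^2 - 1.54*p + 2.63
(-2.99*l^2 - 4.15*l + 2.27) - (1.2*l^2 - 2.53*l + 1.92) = -4.19*l^2 - 1.62*l + 0.35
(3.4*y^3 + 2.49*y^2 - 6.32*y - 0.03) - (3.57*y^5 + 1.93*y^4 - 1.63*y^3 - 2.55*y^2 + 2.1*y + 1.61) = -3.57*y^5 - 1.93*y^4 + 5.03*y^3 + 5.04*y^2 - 8.42*y - 1.64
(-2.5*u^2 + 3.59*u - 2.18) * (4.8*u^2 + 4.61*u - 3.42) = -12.0*u^4 + 5.707*u^3 + 14.6359*u^2 - 22.3276*u + 7.4556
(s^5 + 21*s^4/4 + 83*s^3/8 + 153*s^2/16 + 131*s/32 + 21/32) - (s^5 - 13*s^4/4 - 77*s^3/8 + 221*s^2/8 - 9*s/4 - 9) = 17*s^4/2 + 20*s^3 - 289*s^2/16 + 203*s/32 + 309/32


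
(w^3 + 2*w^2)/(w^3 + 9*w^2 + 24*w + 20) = w^2/(w^2 + 7*w + 10)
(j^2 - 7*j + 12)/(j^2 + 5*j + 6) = (j^2 - 7*j + 12)/(j^2 + 5*j + 6)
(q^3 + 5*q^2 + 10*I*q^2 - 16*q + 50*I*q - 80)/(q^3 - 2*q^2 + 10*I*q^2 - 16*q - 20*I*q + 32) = (q + 5)/(q - 2)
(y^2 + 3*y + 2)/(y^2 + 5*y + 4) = (y + 2)/(y + 4)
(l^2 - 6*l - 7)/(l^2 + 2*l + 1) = (l - 7)/(l + 1)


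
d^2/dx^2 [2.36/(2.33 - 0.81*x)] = -3.096792/(0.81*x - 2.33)^3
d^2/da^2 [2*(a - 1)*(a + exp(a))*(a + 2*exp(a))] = 6*a^2*exp(a) + 16*a*exp(2*a) + 18*a*exp(a) + 12*a - 4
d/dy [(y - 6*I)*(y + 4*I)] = 2*y - 2*I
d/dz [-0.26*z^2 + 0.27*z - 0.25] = 0.27 - 0.52*z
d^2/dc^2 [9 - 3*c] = 0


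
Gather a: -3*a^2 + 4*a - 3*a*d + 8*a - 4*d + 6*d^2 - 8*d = -3*a^2 + a*(12 - 3*d) + 6*d^2 - 12*d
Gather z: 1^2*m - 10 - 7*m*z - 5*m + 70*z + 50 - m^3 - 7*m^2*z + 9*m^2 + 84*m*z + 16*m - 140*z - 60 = -m^3 + 9*m^2 + 12*m + z*(-7*m^2 + 77*m - 70) - 20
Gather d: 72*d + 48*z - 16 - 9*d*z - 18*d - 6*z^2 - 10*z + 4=d*(54 - 9*z) - 6*z^2 + 38*z - 12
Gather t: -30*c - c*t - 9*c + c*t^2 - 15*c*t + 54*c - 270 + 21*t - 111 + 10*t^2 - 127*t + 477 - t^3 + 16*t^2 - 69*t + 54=15*c - t^3 + t^2*(c + 26) + t*(-16*c - 175) + 150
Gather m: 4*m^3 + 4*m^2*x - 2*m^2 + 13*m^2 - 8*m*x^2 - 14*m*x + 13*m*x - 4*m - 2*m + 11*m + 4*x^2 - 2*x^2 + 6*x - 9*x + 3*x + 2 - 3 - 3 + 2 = 4*m^3 + m^2*(4*x + 11) + m*(-8*x^2 - x + 5) + 2*x^2 - 2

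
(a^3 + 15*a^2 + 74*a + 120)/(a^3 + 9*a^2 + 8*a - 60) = (a + 4)/(a - 2)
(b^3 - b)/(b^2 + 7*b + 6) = b*(b - 1)/(b + 6)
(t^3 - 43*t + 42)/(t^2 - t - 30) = (t^2 + 6*t - 7)/(t + 5)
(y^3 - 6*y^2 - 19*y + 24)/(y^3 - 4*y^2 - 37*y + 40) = (y + 3)/(y + 5)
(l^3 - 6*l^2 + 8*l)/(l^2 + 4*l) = (l^2 - 6*l + 8)/(l + 4)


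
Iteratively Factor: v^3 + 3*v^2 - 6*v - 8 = (v + 1)*(v^2 + 2*v - 8) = (v - 2)*(v + 1)*(v + 4)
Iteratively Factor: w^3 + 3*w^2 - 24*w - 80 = (w + 4)*(w^2 - w - 20) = (w + 4)^2*(w - 5)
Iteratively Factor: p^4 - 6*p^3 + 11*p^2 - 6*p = (p - 2)*(p^3 - 4*p^2 + 3*p) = (p - 3)*(p - 2)*(p^2 - p) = p*(p - 3)*(p - 2)*(p - 1)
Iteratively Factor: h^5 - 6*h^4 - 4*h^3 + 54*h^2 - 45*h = (h - 1)*(h^4 - 5*h^3 - 9*h^2 + 45*h) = (h - 5)*(h - 1)*(h^3 - 9*h) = (h - 5)*(h - 1)*(h + 3)*(h^2 - 3*h) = (h - 5)*(h - 3)*(h - 1)*(h + 3)*(h)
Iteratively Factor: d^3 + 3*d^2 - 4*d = (d + 4)*(d^2 - d) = d*(d + 4)*(d - 1)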